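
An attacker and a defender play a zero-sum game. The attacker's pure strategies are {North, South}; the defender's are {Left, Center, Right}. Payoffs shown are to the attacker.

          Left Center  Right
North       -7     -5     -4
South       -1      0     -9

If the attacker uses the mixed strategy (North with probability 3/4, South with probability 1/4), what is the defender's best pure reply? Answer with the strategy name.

Left

If the defender plays Left, the attacker's expected payoff is (3/4)·(-7) + (1/4)·(-1) = -11/2.
If the defender plays Center, the attacker's expected payoff is (3/4)·(-5) + (1/4)·0 = -15/4.
If the defender plays Right, the attacker's expected payoff is (3/4)·(-4) + (1/4)·(-9) = -21/4.
The defender minimizes the attacker's payoff; the smallest is -11/2, so the best response is Left.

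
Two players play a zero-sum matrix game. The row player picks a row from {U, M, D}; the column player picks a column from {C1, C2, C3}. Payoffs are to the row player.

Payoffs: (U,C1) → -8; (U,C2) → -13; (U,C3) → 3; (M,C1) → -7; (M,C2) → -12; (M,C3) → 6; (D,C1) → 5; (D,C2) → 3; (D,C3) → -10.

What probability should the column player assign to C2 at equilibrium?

Row minima: U → -13, M → -12, D → -10; maximin = -10.
Column maxima: C1 → 5, C2 → 3, C3 → 6; minimax = 3.
-10 ≠ 3, so there is no saddle point; optimal play is mixed.
U is strictly dominated by M, so the row player never plays it.
C1 is strictly dominated by C2 (it gives the row player strictly more in every row), so the column player never plays it.
On the remaining 2×2 (M, D vs C2, C3):
Let the row player play M with probability p. Expected payoff against C2: (-12)p + 3(1−p) = −15p + 3; against C3: 6p + (-10)(1−p) = 16p − 10.
Setting these equal: −15p + 3 = 16p − 10 ⇒ −31p = -13 ⇒ p = 13/31, and the value is (-15)·(13/31) + 3 = -102/31.
For the column player: with q = P(C2), equating M's and D's payoffs gives −18q + 6 = 13q − 10 ⇒ q = 16/31.

16/31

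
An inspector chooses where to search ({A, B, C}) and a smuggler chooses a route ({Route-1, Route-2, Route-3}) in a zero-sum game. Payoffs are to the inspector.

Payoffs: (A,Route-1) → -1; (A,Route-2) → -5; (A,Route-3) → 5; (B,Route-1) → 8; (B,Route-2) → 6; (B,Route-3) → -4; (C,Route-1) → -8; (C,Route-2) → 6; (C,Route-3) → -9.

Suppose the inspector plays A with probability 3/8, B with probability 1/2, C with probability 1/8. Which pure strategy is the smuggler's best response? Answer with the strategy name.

Route-3

If the smuggler plays Route-1, the inspector's expected payoff is (3/8)·(-1) + (1/2)·8 + (1/8)·(-8) = 21/8.
If the smuggler plays Route-2, the inspector's expected payoff is (3/8)·(-5) + (1/2)·6 + (1/8)·6 = 15/8.
If the smuggler plays Route-3, the inspector's expected payoff is (3/8)·5 + (1/2)·(-4) + (1/8)·(-9) = -5/4.
The smuggler minimizes the inspector's payoff; the smallest is -5/4, so the best response is Route-3.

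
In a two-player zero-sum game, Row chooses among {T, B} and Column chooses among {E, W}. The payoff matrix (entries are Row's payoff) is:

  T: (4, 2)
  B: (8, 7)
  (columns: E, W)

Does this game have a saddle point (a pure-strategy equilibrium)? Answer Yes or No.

Row minima: T → 2, B → 7; maximin = 7.
Column maxima: E → 8, W → 7; minimax = 7.
maximin = minimax = 7, so a saddle point exists.

Yes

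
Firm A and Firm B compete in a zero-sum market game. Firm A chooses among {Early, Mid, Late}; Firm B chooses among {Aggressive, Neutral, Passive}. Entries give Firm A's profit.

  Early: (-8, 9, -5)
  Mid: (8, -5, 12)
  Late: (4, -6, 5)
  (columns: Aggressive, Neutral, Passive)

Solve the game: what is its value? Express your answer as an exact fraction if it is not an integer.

Row minima: Early → -8, Mid → -5, Late → -6; maximin = -5.
Column maxima: Aggressive → 8, Neutral → 9, Passive → 12; minimax = 8.
-5 ≠ 8, so there is no saddle point; optimal play is mixed.
Late is strictly dominated by Mid, so Firm A never plays it.
Passive is strictly dominated by Aggressive (it gives Firm A strictly more in every row), so Firm B never plays it.
On the remaining 2×2 (Early, Mid vs Aggressive, Neutral):
Let Firm A play Early with probability p. Expected payoff against Aggressive: (-8)p + 8(1−p) = −16p + 8; against Neutral: 9p + (-5)(1−p) = 14p − 5.
Setting these equal: −16p + 8 = 14p − 5 ⇒ −30p = -13 ⇒ p = 13/30, and the value is (-16)·(13/30) + 8 = 16/15.
For Firm B: with q = P(Aggressive), equating Early's and Mid's payoffs gives −17q + 9 = 13q − 5 ⇒ q = 7/15.

16/15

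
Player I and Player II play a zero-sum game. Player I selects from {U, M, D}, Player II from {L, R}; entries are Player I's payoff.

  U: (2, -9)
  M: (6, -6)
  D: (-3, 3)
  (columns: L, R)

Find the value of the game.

Row minima: U → -9, M → -6, D → -3; maximin = -3.
Column maxima: L → 6, R → 3; minimax = 3.
-3 ≠ 3, so there is no saddle point; optimal play is mixed.
U is strictly dominated by M, so Player I never plays it.
On the remaining 2×2 (M, D vs L, R):
Let Player I play M with probability p. Expected payoff against L: 6p + (-3)(1−p) = 9p − 3; against R: (-6)p + 3(1−p) = −9p + 3.
Setting these equal: 9p − 3 = −9p + 3 ⇒ 18p = 6 ⇒ p = 1/3, and the value is (9)·(1/3) − 3 = 0.
For Player II: with q = P(L), equating M's and D's payoffs gives 12q − 6 = −6q + 3 ⇒ q = 1/2.

0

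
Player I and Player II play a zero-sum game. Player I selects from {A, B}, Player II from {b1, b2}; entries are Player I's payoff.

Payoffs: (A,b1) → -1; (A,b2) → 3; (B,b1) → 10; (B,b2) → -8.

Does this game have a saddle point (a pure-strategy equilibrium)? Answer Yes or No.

Row minima: A → -1, B → -8; maximin = -1.
Column maxima: b1 → 10, b2 → 3; minimax = 3.
-1 ≠ 3, so no pure-strategy equilibrium exists.

No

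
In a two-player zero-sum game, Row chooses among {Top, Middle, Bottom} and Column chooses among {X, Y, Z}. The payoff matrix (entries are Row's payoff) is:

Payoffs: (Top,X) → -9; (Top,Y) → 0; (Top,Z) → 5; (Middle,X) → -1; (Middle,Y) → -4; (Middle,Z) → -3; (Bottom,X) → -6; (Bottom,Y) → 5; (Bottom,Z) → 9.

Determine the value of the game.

-29/14

Row minima: Top → -9, Middle → -4, Bottom → -6; maximin = -4.
Column maxima: X → -1, Y → 5, Z → 9; minimax = -1.
-4 ≠ -1, so there is no saddle point; optimal play is mixed.
Top is strictly dominated by Bottom, so Row never plays it.
Z is strictly dominated by Y (it gives Row strictly more in every row), so Column never plays it.
On the remaining 2×2 (Middle, Bottom vs X, Y):
Let Row play Middle with probability p. Expected payoff against X: (-1)p + (-6)(1−p) = 5p − 6; against Y: (-4)p + 5(1−p) = −9p + 5.
Setting these equal: 5p − 6 = −9p + 5 ⇒ 14p = 11 ⇒ p = 11/14, and the value is (5)·(11/14) − 6 = -29/14.
For Column: with q = P(X), equating Middle's and Bottom's payoffs gives 3q − 4 = −11q + 5 ⇒ q = 9/14.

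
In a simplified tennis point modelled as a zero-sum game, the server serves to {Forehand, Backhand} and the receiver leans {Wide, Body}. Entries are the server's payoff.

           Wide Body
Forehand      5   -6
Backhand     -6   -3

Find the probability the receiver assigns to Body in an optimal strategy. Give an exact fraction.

Row minima: Forehand → -6, Backhand → -6; maximin = -6.
Column maxima: Wide → 5, Body → -3; minimax = -3.
-6 ≠ -3, so there is no saddle point; optimal play is mixed.
Let the server play Forehand with probability p. Expected payoff against Wide: 5p + (-6)(1−p) = 11p − 6; against Body: (-6)p + (-3)(1−p) = −3p − 3.
Setting these equal: 11p − 6 = −3p − 3 ⇒ 14p = 3 ⇒ p = 3/14, and the value is (11)·(3/14) − 6 = -51/14.
For the receiver: with q = P(Wide), equating Forehand's and Backhand's payoffs gives 11q − 6 = −3q − 3 ⇒ q = 3/14.

11/14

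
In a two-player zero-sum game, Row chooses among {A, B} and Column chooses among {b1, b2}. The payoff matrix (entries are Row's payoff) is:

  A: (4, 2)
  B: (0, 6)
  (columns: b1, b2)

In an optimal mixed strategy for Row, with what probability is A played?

Row minima: A → 2, B → 0; maximin = 2.
Column maxima: b1 → 4, b2 → 6; minimax = 4.
2 ≠ 4, so there is no saddle point; optimal play is mixed.
Let Row play A with probability p. Expected payoff against b1: 4p + 0(1−p) = 4p; against b2: 2p + 6(1−p) = −4p + 6.
Setting these equal: 4p = −4p + 6 ⇒ 8p = 6 ⇒ p = 3/4, and the value is (4)·(3/4) = 3.
For Column: with q = P(b1), equating A's and B's payoffs gives 2q + 2 = −6q + 6 ⇒ q = 1/2.

3/4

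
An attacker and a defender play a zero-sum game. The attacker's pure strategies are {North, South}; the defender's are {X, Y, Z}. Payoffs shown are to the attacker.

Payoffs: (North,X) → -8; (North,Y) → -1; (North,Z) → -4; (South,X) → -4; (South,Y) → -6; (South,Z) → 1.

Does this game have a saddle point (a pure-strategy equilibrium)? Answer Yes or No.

No

Row minima: North → -8, South → -6; maximin = -6.
Column maxima: X → -4, Y → -1, Z → 1; minimax = -4.
-6 ≠ -4, so no pure-strategy equilibrium exists.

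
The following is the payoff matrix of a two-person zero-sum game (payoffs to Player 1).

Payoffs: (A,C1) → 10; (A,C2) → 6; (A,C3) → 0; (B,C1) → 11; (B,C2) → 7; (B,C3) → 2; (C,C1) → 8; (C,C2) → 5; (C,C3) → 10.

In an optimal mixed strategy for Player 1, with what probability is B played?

Row minima: A → 0, B → 2, C → 5; maximin = 5.
Column maxima: C1 → 11, C2 → 7, C3 → 10; minimax = 7.
5 ≠ 7, so there is no saddle point; optimal play is mixed.
A is strictly dominated by B, so Player 1 never plays it.
C1 is strictly dominated by C2 (it gives Player 1 strictly more in every row), so Player 2 never plays it.
On the remaining 2×2 (B, C vs C2, C3):
Let Player 1 play B with probability p. Expected payoff against C2: 7p + 5(1−p) = 2p + 5; against C3: 2p + 10(1−p) = −8p + 10.
Setting these equal: 2p + 5 = −8p + 10 ⇒ 10p = 5 ⇒ p = 1/2, and the value is (2)·(1/2) + 5 = 6.
For Player 2: with q = P(C2), equating B's and C's payoffs gives 5q + 2 = −5q + 10 ⇒ q = 4/5.

1/2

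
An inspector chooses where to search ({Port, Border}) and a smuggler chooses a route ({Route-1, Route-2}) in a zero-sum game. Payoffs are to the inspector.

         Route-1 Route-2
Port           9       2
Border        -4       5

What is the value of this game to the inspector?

Row minima: Port → 2, Border → -4; maximin = 2.
Column maxima: Route-1 → 9, Route-2 → 5; minimax = 5.
2 ≠ 5, so there is no saddle point; optimal play is mixed.
Let the inspector play Port with probability p. Expected payoff against Route-1: 9p + (-4)(1−p) = 13p − 4; against Route-2: 2p + 5(1−p) = −3p + 5.
Setting these equal: 13p − 4 = −3p + 5 ⇒ 16p = 9 ⇒ p = 9/16, and the value is (13)·(9/16) − 4 = 53/16.
For the smuggler: with q = P(Route-1), equating Port's and Border's payoffs gives 7q + 2 = −9q + 5 ⇒ q = 3/16.

53/16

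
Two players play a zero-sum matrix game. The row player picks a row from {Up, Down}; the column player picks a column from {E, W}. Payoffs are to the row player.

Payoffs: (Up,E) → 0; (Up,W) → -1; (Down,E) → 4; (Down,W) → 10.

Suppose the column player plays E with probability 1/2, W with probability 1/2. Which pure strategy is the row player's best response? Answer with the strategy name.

Expected payoff of Up: (1/2)·0 + (1/2)·(-1) = -1/2.
Expected payoff of Down: (1/2)·4 + (1/2)·10 = 7.
The largest is 7, so the row player's best response is Down.

Down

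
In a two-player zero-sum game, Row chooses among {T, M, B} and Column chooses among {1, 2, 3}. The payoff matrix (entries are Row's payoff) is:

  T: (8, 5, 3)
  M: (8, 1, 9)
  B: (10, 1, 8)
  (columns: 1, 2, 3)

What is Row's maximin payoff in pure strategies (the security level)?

Row minima: T → 3, M → 1, B → 1.
The best of these is 3.

3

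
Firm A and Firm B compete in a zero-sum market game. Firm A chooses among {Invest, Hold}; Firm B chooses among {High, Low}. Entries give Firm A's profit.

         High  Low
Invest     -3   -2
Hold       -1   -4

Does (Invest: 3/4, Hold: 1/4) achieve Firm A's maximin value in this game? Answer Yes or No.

Yes

Against High this mix gives (3/4)·(-3) + (1/4)·(-1) = -5/2.
Against Low this mix gives (3/4)·(-2) + (1/4)·(-4) = -5/2.
All of Firm B's active replies (High, Low) yield -5/2, and no column does worse for Firm A. The mix makes Firm B indifferent and guarantees -5/2, so it is optimal.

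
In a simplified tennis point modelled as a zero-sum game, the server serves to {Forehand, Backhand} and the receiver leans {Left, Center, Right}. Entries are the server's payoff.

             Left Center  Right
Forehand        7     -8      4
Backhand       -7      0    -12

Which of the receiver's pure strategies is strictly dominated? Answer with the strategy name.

Right holds the server's payoff strictly below Left in every row: 4 < 7, -12 < -7.
So Left is strictly dominated for the receiver.

Left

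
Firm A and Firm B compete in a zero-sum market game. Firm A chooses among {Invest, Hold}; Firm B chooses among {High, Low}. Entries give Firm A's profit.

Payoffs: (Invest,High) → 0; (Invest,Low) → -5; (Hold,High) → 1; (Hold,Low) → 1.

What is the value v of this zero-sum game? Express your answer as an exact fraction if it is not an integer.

1

Row minima: Invest → -5, Hold → 1; maximin = 1.
Column maxima: High → 1, Low → 1; minimax = 1.
Since maximin = minimax = 1, there is a saddle point and the value is 1.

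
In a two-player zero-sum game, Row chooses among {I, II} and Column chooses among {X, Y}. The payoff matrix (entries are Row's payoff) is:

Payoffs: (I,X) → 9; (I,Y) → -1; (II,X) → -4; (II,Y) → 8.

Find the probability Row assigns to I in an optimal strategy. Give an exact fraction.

Row minima: I → -1, II → -4; maximin = -1.
Column maxima: X → 9, Y → 8; minimax = 8.
-1 ≠ 8, so there is no saddle point; optimal play is mixed.
Let Row play I with probability p. Expected payoff against X: 9p + (-4)(1−p) = 13p − 4; against Y: (-1)p + 8(1−p) = −9p + 8.
Setting these equal: 13p − 4 = −9p + 8 ⇒ 22p = 12 ⇒ p = 6/11, and the value is (13)·(6/11) − 4 = 34/11.
For Column: with q = P(X), equating I's and II's payoffs gives 10q − 1 = −12q + 8 ⇒ q = 9/22.

6/11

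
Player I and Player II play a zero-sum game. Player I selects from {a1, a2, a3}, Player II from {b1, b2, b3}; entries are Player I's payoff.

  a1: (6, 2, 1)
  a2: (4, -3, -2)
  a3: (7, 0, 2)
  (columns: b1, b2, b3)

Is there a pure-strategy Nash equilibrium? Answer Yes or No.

Row minima: a1 → 1, a2 → -3, a3 → 0; maximin = 1.
Column maxima: b1 → 7, b2 → 2, b3 → 2; minimax = 2.
1 ≠ 2, so no pure-strategy equilibrium exists.

No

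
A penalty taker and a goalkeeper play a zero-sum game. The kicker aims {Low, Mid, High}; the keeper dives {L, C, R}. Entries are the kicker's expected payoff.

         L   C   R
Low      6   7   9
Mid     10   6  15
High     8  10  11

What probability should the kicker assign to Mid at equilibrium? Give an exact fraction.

1/3

Row minima: Low → 6, Mid → 6, High → 8; maximin = 8.
Column maxima: L → 10, C → 10, R → 15; minimax = 10.
8 ≠ 10, so there is no saddle point; optimal play is mixed.
Low is strictly dominated by High, so the kicker never plays it.
R is strictly dominated by L (it gives the kicker strictly more in every row), so the keeper never plays it.
On the remaining 2×2 (Mid, High vs L, C):
Let the kicker play Mid with probability p. Expected payoff against L: 10p + 8(1−p) = 2p + 8; against C: 6p + 10(1−p) = −4p + 10.
Setting these equal: 2p + 8 = −4p + 10 ⇒ 6p = 2 ⇒ p = 1/3, and the value is (2)·(1/3) + 8 = 26/3.
For the keeper: with q = P(L), equating Mid's and High's payoffs gives 4q + 6 = −2q + 10 ⇒ q = 2/3.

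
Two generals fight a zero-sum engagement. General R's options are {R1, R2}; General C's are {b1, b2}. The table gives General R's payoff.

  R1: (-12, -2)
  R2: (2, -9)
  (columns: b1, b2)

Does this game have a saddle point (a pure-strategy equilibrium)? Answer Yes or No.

Row minima: R1 → -12, R2 → -9; maximin = -9.
Column maxima: b1 → 2, b2 → -2; minimax = -2.
-9 ≠ -2, so no pure-strategy equilibrium exists.

No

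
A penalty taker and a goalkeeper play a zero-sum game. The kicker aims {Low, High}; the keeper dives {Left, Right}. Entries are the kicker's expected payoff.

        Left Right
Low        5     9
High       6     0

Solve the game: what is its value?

27/5

Row minima: Low → 5, High → 0; maximin = 5.
Column maxima: Left → 6, Right → 9; minimax = 6.
5 ≠ 6, so there is no saddle point; optimal play is mixed.
Let the kicker play Low with probability p. Expected payoff against Left: 5p + 6(1−p) = −p + 6; against Right: 9p + 0(1−p) = 9p.
Setting these equal: −p + 6 = 9p ⇒ −10p = -6 ⇒ p = 3/5, and the value is (-1)·(3/5) + 6 = 27/5.
For the keeper: with q = P(Left), equating Low's and High's payoffs gives −4q + 9 = 6q ⇒ q = 9/10.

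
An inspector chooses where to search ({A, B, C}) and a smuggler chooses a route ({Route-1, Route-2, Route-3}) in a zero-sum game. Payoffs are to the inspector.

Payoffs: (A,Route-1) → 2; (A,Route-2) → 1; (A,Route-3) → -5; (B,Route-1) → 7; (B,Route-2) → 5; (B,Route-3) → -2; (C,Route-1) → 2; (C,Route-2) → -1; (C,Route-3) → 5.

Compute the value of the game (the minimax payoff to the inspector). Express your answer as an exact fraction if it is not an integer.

23/13

Row minima: A → -5, B → -2, C → -1; maximin = -1.
Column maxima: Route-1 → 7, Route-2 → 5, Route-3 → 5; minimax = 5.
-1 ≠ 5, so there is no saddle point; optimal play is mixed.
A is strictly dominated by B, so the inspector never plays it.
Route-1 is strictly dominated by Route-2 (it gives the inspector strictly more in every row), so the smuggler never plays it.
On the remaining 2×2 (B, C vs Route-2, Route-3):
Let the inspector play B with probability p. Expected payoff against Route-2: 5p + (-1)(1−p) = 6p − 1; against Route-3: (-2)p + 5(1−p) = −7p + 5.
Setting these equal: 6p − 1 = −7p + 5 ⇒ 13p = 6 ⇒ p = 6/13, and the value is (6)·(6/13) − 1 = 23/13.
For the smuggler: with q = P(Route-2), equating B's and C's payoffs gives 7q − 2 = −6q + 5 ⇒ q = 7/13.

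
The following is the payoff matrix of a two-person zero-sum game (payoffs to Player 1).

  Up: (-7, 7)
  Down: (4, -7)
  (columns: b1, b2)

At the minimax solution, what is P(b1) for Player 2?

14/25

Row minima: Up → -7, Down → -7; maximin = -7.
Column maxima: b1 → 4, b2 → 7; minimax = 4.
-7 ≠ 4, so there is no saddle point; optimal play is mixed.
Let Player 1 play Up with probability p. Expected payoff against b1: (-7)p + 4(1−p) = −11p + 4; against b2: 7p + (-7)(1−p) = 14p − 7.
Setting these equal: −11p + 4 = 14p − 7 ⇒ −25p = -11 ⇒ p = 11/25, and the value is (-11)·(11/25) + 4 = -21/25.
For Player 2: with q = P(b1), equating Up's and Down's payoffs gives −14q + 7 = 11q − 7 ⇒ q = 14/25.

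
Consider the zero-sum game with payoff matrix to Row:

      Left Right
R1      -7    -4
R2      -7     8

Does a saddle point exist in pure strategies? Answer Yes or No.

Row minima: R1 → -7, R2 → -7; maximin = -7.
Column maxima: Left → -7, Right → 8; minimax = -7.
maximin = minimax = -7, so a saddle point exists.

Yes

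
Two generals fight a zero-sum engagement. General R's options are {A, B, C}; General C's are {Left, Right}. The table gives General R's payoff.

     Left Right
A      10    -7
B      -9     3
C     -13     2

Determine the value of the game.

Row minima: A → -7, B → -9, C → -13; maximin = -7.
Column maxima: Left → 10, Right → 3; minimax = 3.
-7 ≠ 3, so there is no saddle point; optimal play is mixed.
C is strictly dominated by B, so General R never plays it.
On the remaining 2×2 (A, B vs Left, Right):
Let General R play A with probability p. Expected payoff against Left: 10p + (-9)(1−p) = 19p − 9; against Right: (-7)p + 3(1−p) = −10p + 3.
Setting these equal: 19p − 9 = −10p + 3 ⇒ 29p = 12 ⇒ p = 12/29, and the value is (19)·(12/29) − 9 = -33/29.
For General C: with q = P(Left), equating A's and B's payoffs gives 17q − 7 = −12q + 3 ⇒ q = 10/29.

-33/29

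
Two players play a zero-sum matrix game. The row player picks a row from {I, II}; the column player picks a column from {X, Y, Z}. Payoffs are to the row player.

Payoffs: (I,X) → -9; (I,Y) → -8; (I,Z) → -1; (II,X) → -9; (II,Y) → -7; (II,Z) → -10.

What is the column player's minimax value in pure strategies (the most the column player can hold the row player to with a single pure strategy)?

Column maxima: X → -9, Y → -7, Z → -1.
The smallest of these is -9.

-9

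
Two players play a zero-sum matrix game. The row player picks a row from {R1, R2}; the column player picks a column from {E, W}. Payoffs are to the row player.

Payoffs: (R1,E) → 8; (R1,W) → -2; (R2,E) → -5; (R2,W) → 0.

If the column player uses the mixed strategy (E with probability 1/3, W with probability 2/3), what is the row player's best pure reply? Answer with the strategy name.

Expected payoff of R1: (1/3)·8 + (2/3)·(-2) = 4/3.
Expected payoff of R2: (1/3)·(-5) + (2/3)·0 = -5/3.
The largest is 4/3, so the row player's best response is R1.

R1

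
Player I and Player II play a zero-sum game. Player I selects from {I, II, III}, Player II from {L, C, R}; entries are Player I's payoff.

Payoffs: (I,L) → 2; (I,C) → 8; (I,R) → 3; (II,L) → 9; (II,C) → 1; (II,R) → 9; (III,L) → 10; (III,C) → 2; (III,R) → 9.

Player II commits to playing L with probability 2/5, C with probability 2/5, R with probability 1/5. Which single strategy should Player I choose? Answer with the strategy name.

Expected payoff of I: (2/5)·2 + (2/5)·8 + (1/5)·3 = 23/5.
Expected payoff of II: (2/5)·9 + (2/5)·1 + (1/5)·9 = 29/5.
Expected payoff of III: (2/5)·10 + (2/5)·2 + (1/5)·9 = 33/5.
The largest is 33/5, so Player I's best response is III.

III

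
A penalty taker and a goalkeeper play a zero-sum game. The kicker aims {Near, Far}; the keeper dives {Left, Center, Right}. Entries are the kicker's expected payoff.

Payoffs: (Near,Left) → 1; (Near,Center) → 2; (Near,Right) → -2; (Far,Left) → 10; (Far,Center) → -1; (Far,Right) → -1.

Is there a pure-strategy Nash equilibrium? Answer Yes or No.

Row minima: Near → -2, Far → -1; maximin = -1.
Column maxima: Left → 10, Center → 2, Right → -1; minimax = -1.
maximin = minimax = -1, so a saddle point exists.

Yes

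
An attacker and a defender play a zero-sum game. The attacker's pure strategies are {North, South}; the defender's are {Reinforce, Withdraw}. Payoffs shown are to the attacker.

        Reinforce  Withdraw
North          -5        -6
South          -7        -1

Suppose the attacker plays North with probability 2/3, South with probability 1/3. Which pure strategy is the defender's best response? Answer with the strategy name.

If the defender plays Reinforce, the attacker's expected payoff is (2/3)·(-5) + (1/3)·(-7) = -17/3.
If the defender plays Withdraw, the attacker's expected payoff is (2/3)·(-6) + (1/3)·(-1) = -13/3.
The defender minimizes the attacker's payoff; the smallest is -17/3, so the best response is Reinforce.

Reinforce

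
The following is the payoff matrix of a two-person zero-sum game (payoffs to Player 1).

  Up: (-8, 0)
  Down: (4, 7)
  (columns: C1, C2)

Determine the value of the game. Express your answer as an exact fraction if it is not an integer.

4

Row minima: Up → -8, Down → 4; maximin = 4.
Column maxima: C1 → 4, C2 → 7; minimax = 4.
Since maximin = minimax = 4, there is a saddle point and the value is 4.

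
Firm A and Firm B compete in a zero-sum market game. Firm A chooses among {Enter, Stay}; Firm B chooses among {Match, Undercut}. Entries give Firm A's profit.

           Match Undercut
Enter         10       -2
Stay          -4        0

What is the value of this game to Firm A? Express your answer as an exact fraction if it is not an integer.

-1/2

Row minima: Enter → -2, Stay → -4; maximin = -2.
Column maxima: Match → 10, Undercut → 0; minimax = 0.
-2 ≠ 0, so there is no saddle point; optimal play is mixed.
Let Firm A play Enter with probability p. Expected payoff against Match: 10p + (-4)(1−p) = 14p − 4; against Undercut: (-2)p + 0(1−p) = −2p.
Setting these equal: 14p − 4 = −2p ⇒ 16p = 4 ⇒ p = 1/4, and the value is (14)·(1/4) − 4 = -1/2.
For Firm B: with q = P(Match), equating Enter's and Stay's payoffs gives 12q − 2 = −4q ⇒ q = 1/8.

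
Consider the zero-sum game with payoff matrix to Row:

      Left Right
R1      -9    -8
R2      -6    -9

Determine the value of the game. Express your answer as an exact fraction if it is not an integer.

-33/4

Row minima: R1 → -9, R2 → -9; maximin = -9.
Column maxima: Left → -6, Right → -8; minimax = -8.
-9 ≠ -8, so there is no saddle point; optimal play is mixed.
Let Row play R1 with probability p. Expected payoff against Left: (-9)p + (-6)(1−p) = −3p − 6; against Right: (-8)p + (-9)(1−p) = p − 9.
Setting these equal: −3p − 6 = p − 9 ⇒ −4p = -3 ⇒ p = 3/4, and the value is (-3)·(3/4) − 6 = -33/4.
For Column: with q = P(Left), equating R1's and R2's payoffs gives −q − 8 = 3q − 9 ⇒ q = 1/4.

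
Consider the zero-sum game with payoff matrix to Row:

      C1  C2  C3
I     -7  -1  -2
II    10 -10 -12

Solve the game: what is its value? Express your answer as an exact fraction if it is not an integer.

-104/27

Row minima: I → -7, II → -12; maximin = -7.
Column maxima: C1 → 10, C2 → -1, C3 → -2; minimax = -2.
-7 ≠ -2, so there is no saddle point; optimal play is mixed.
C2 is strictly dominated by C3 (it gives Row strictly more in every row), so Column never plays it.
On the remaining 2×2 (I, II vs C1, C3):
Let Row play I with probability p. Expected payoff against C1: (-7)p + 10(1−p) = −17p + 10; against C3: (-2)p + (-12)(1−p) = 10p − 12.
Setting these equal: −17p + 10 = 10p − 12 ⇒ −27p = -22 ⇒ p = 22/27, and the value is (-17)·(22/27) + 10 = -104/27.
For Column: with q = P(C1), equating I's and II's payoffs gives −5q − 2 = 22q − 12 ⇒ q = 10/27.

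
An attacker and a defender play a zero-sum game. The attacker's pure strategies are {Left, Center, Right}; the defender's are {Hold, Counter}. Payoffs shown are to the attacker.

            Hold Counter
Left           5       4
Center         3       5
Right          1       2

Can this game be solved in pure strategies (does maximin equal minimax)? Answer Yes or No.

Row minima: Left → 4, Center → 3, Right → 1; maximin = 4.
Column maxima: Hold → 5, Counter → 5; minimax = 5.
4 ≠ 5, so no pure-strategy equilibrium exists.

No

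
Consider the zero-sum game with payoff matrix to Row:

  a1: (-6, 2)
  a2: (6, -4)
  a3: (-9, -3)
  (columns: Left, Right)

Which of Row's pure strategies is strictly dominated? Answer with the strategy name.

a3

a1 gives a strictly higher payoff than a3 against every column: -6 > -9, 2 > -3.
So a3 is strictly dominated and Row never plays it.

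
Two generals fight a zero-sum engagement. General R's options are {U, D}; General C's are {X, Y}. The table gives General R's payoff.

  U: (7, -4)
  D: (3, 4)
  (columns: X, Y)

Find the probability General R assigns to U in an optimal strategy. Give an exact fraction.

Row minima: U → -4, D → 3; maximin = 3.
Column maxima: X → 7, Y → 4; minimax = 4.
3 ≠ 4, so there is no saddle point; optimal play is mixed.
Let General R play U with probability p. Expected payoff against X: 7p + 3(1−p) = 4p + 3; against Y: (-4)p + 4(1−p) = −8p + 4.
Setting these equal: 4p + 3 = −8p + 4 ⇒ 12p = 1 ⇒ p = 1/12, and the value is (4)·(1/12) + 3 = 10/3.
For General C: with q = P(X), equating U's and D's payoffs gives 11q − 4 = −q + 4 ⇒ q = 2/3.

1/12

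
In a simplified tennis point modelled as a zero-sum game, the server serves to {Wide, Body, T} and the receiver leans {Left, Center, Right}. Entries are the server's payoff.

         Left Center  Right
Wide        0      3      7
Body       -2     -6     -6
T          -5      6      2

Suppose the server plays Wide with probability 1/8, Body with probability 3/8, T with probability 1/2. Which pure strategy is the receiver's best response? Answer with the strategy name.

Left

If the receiver plays Left, the server's expected payoff is (1/8)·0 + (3/8)·(-2) + (1/2)·(-5) = -13/4.
If the receiver plays Center, the server's expected payoff is (1/8)·3 + (3/8)·(-6) + (1/2)·6 = 9/8.
If the receiver plays Right, the server's expected payoff is (1/8)·7 + (3/8)·(-6) + (1/2)·2 = -3/8.
The receiver minimizes the server's payoff; the smallest is -13/4, so the best response is Left.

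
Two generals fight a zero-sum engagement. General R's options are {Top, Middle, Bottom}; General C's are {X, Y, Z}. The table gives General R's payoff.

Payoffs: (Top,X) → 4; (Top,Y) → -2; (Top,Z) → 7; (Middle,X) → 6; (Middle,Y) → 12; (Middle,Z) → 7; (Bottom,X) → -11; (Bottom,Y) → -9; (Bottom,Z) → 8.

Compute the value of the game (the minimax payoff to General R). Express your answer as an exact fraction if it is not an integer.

Row minima: Top → -2, Middle → 6, Bottom → -11; maximin = 6.
Column maxima: X → 6, Y → 12, Z → 8; minimax = 6.
Since maximin = minimax = 6, there is a saddle point and the value is 6.

6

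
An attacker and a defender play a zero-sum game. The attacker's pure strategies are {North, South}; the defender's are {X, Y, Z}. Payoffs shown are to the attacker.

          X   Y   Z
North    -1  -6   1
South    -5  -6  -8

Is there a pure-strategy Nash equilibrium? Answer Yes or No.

Yes

Row minima: North → -6, South → -8; maximin = -6.
Column maxima: X → -1, Y → -6, Z → 1; minimax = -6.
maximin = minimax = -6, so a saddle point exists.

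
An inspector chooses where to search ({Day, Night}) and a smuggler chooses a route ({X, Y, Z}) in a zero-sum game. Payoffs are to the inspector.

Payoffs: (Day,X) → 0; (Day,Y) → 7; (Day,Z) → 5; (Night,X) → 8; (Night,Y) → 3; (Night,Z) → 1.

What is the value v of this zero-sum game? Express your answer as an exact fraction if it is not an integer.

Row minima: Day → 0, Night → 1; maximin = 1.
Column maxima: X → 8, Y → 7, Z → 5; minimax = 5.
1 ≠ 5, so there is no saddle point; optimal play is mixed.
Y is strictly dominated by Z (it gives the inspector strictly more in every row), so the smuggler never plays it.
On the remaining 2×2 (Day, Night vs X, Z):
Let the inspector play Day with probability p. Expected payoff against X: 0p + 8(1−p) = −8p + 8; against Z: 5p + 1(1−p) = 4p + 1.
Setting these equal: −8p + 8 = 4p + 1 ⇒ −12p = -7 ⇒ p = 7/12, and the value is (-8)·(7/12) + 8 = 10/3.
For the smuggler: with q = P(X), equating Day's and Night's payoffs gives −5q + 5 = 7q + 1 ⇒ q = 1/3.

10/3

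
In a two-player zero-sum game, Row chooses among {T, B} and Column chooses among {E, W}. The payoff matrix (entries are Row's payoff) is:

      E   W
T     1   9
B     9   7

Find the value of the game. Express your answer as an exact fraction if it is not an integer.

37/5

Row minima: T → 1, B → 7; maximin = 7.
Column maxima: E → 9, W → 9; minimax = 9.
7 ≠ 9, so there is no saddle point; optimal play is mixed.
Let Row play T with probability p. Expected payoff against E: 1p + 9(1−p) = −8p + 9; against W: 9p + 7(1−p) = 2p + 7.
Setting these equal: −8p + 9 = 2p + 7 ⇒ −10p = -2 ⇒ p = 1/5, and the value is (-8)·(1/5) + 9 = 37/5.
For Column: with q = P(E), equating T's and B's payoffs gives −8q + 9 = 2q + 7 ⇒ q = 1/5.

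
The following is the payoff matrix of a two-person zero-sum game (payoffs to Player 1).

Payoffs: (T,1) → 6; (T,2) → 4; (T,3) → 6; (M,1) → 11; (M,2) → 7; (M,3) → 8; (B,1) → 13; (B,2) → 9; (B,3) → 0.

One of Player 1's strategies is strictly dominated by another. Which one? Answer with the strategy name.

M gives a strictly higher payoff than T against every column: 11 > 6, 7 > 4, 8 > 6.
So T is strictly dominated and Player 1 never plays it.

T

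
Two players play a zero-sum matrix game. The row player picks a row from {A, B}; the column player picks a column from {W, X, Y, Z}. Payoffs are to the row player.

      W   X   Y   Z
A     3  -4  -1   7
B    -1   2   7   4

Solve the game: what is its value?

Row minima: A → -4, B → -1; maximin = -1.
Column maxima: W → 3, X → 2, Y → 7, Z → 7; minimax = 2.
-1 ≠ 2, so there is no saddle point; optimal play is mixed.
Y is strictly dominated by X (it gives the row player strictly more in every row), so the column player never plays it.
Z is strictly dominated by W (it gives the row player strictly more in every row), so the column player never plays it.
On the remaining 2×2 (A, B vs W, X):
Let the row player play A with probability p. Expected payoff against W: 3p + (-1)(1−p) = 4p − 1; against X: (-4)p + 2(1−p) = −6p + 2.
Setting these equal: 4p − 1 = −6p + 2 ⇒ 10p = 3 ⇒ p = 3/10, and the value is (4)·(3/10) − 1 = 1/5.
For the column player: with q = P(W), equating A's and B's payoffs gives 7q − 4 = −3q + 2 ⇒ q = 3/5.

1/5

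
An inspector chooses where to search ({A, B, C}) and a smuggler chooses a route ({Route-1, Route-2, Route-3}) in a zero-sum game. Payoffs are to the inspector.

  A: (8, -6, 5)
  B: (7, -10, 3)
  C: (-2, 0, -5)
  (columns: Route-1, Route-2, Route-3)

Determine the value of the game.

-15/8

Row minima: A → -6, B → -10, C → -5; maximin = -5.
Column maxima: Route-1 → 8, Route-2 → 0, Route-3 → 5; minimax = 0.
-5 ≠ 0, so there is no saddle point; optimal play is mixed.
B is strictly dominated by A, so the inspector never plays it.
Route-1 is strictly dominated by Route-3 (it gives the inspector strictly more in every row), so the smuggler never plays it.
On the remaining 2×2 (A, C vs Route-2, Route-3):
Let the inspector play A with probability p. Expected payoff against Route-2: (-6)p + 0(1−p) = −6p; against Route-3: 5p + (-5)(1−p) = 10p − 5.
Setting these equal: −6p = 10p − 5 ⇒ −16p = -5 ⇒ p = 5/16, and the value is (-6)·(5/16) = -15/8.
For the smuggler: with q = P(Route-2), equating A's and C's payoffs gives −11q + 5 = 5q − 5 ⇒ q = 5/8.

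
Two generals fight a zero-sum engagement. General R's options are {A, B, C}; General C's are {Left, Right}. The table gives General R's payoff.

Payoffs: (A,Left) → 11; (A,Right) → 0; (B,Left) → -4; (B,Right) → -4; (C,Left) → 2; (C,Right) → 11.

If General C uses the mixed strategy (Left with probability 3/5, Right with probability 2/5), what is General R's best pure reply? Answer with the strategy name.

A

Expected payoff of A: (3/5)·11 + (2/5)·0 = 33/5.
Expected payoff of B: (3/5)·(-4) + (2/5)·(-4) = -4.
Expected payoff of C: (3/5)·2 + (2/5)·11 = 28/5.
The largest is 33/5, so General R's best response is A.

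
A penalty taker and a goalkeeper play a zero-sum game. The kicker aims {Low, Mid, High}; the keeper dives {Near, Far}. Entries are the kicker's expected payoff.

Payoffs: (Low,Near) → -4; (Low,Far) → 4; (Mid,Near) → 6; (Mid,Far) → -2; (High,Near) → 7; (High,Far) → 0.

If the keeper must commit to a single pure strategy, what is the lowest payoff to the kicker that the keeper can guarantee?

4

Column maxima: Near → 7, Far → 4.
The smallest of these is 4.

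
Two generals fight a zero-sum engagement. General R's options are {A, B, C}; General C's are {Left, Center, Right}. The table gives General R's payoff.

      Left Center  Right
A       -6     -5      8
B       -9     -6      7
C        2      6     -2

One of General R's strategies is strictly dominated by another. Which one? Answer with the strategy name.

B

A gives a strictly higher payoff than B against every column: -6 > -9, -5 > -6, 8 > 7.
So B is strictly dominated and General R never plays it.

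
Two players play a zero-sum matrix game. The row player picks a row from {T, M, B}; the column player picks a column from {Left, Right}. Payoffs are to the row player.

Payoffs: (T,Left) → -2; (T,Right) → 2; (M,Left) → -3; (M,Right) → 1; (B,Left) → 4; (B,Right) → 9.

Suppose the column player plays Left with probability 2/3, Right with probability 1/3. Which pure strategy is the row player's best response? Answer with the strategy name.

Expected payoff of T: (2/3)·(-2) + (1/3)·2 = -2/3.
Expected payoff of M: (2/3)·(-3) + (1/3)·1 = -5/3.
Expected payoff of B: (2/3)·4 + (1/3)·9 = 17/3.
The largest is 17/3, so the row player's best response is B.

B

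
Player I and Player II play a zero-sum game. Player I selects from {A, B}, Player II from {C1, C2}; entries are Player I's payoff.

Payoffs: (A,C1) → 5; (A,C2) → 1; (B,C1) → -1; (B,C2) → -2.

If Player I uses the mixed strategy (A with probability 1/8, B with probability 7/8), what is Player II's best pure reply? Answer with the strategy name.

If Player II plays C1, Player I's expected payoff is (1/8)·5 + (7/8)·(-1) = -1/4.
If Player II plays C2, Player I's expected payoff is (1/8)·1 + (7/8)·(-2) = -13/8.
Player II minimizes Player I's payoff; the smallest is -13/8, so the best response is C2.

C2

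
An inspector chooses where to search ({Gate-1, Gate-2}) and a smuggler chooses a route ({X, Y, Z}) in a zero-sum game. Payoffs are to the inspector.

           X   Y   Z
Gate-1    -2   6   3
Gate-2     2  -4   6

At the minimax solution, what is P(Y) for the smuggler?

Row minima: Gate-1 → -2, Gate-2 → -4; maximin = -2.
Column maxima: X → 2, Y → 6, Z → 6; minimax = 2.
-2 ≠ 2, so there is no saddle point; optimal play is mixed.
Z is strictly dominated by X (it gives the inspector strictly more in every row), so the smuggler never plays it.
On the remaining 2×2 (Gate-1, Gate-2 vs X, Y):
Let the inspector play Gate-1 with probability p. Expected payoff against X: (-2)p + 2(1−p) = −4p + 2; against Y: 6p + (-4)(1−p) = 10p − 4.
Setting these equal: −4p + 2 = 10p − 4 ⇒ −14p = -6 ⇒ p = 3/7, and the value is (-4)·(3/7) + 2 = 2/7.
For the smuggler: with q = P(X), equating Gate-1's and Gate-2's payoffs gives −8q + 6 = 6q − 4 ⇒ q = 5/7.

2/7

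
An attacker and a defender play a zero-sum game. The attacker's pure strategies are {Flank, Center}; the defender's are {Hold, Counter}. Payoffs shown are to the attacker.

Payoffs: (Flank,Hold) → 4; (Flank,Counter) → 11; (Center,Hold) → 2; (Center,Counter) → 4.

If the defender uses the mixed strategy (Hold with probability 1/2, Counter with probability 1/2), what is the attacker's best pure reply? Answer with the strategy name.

Expected payoff of Flank: (1/2)·4 + (1/2)·11 = 15/2.
Expected payoff of Center: (1/2)·2 + (1/2)·4 = 3.
The largest is 15/2, so the attacker's best response is Flank.

Flank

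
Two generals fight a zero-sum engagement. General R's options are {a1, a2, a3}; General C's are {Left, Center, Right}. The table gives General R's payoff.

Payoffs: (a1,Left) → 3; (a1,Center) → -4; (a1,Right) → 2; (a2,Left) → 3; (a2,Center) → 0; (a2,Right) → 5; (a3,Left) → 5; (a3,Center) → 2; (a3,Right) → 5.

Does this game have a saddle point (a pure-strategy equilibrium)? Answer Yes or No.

Row minima: a1 → -4, a2 → 0, a3 → 2; maximin = 2.
Column maxima: Left → 5, Center → 2, Right → 5; minimax = 2.
maximin = minimax = 2, so a saddle point exists.

Yes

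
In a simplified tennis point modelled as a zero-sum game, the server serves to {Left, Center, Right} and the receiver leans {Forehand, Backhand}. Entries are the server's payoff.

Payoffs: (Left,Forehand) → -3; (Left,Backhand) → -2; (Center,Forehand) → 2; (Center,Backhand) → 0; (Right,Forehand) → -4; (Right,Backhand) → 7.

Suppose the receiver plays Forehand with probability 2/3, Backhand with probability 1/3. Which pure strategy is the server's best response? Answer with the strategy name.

Expected payoff of Left: (2/3)·(-3) + (1/3)·(-2) = -8/3.
Expected payoff of Center: (2/3)·2 + (1/3)·0 = 4/3.
Expected payoff of Right: (2/3)·(-4) + (1/3)·7 = -1/3.
The largest is 4/3, so the server's best response is Center.

Center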